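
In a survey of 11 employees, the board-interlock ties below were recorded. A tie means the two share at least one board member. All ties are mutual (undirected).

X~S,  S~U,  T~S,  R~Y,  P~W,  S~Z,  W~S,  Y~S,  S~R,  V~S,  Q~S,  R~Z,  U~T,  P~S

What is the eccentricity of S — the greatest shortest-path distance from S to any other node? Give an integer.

Distances from S: P:1, Q:1, R:1, T:1, U:1, V:1, W:1, X:1, Y:1, Z:1.
The largest is 1 (to Y, V, Z, P, W, Q, X, R, U, and T), so the eccentricity of S is 1.

1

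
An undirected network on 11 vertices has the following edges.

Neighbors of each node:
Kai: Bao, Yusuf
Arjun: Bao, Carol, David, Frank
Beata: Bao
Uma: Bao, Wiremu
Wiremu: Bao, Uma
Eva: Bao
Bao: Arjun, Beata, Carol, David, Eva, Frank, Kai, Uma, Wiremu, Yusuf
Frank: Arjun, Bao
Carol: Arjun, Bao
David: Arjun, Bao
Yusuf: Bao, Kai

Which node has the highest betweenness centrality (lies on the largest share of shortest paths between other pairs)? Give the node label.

Bao

Unnormalized betweenness of each node: Arjun:3/2, Bao:77/2, Beata:0, Carol:0, David:0, Eva:0, Frank:0, Kai:0, Uma:0, Wiremu:0, Yusuf:0.
Bao has the largest value, 77/2, making it the main broker — the node through which the most shortest paths run.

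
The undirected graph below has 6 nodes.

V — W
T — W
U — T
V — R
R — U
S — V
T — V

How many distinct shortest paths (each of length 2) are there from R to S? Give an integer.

1

The shortest distance is 2, and the only length-2 path is R–V–S. So there is exactly 1 shortest path.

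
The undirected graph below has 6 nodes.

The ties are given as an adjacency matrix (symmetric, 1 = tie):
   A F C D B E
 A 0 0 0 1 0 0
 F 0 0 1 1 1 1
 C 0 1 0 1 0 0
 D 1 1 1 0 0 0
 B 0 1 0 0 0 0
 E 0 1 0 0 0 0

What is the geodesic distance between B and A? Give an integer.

One shortest route is B – F – D – A, which uses 3 edges, and at distance 2 from B we only reach {C, D, E}, which does not include A. So d(B,A) = 3.

3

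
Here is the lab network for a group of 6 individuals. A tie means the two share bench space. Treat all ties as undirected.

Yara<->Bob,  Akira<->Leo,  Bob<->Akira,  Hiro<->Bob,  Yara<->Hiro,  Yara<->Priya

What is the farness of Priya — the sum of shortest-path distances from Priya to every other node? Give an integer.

Distances from Priya: Akira:3, Bob:2, Hiro:2, Leo:4, Yara:1.
Sum = 3 + 2 + 2 + 4 + 1 = 12.

12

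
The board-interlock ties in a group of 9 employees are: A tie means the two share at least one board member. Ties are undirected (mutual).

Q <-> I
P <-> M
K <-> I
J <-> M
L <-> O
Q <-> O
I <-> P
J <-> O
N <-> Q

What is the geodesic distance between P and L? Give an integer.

4

One shortest route is P – M – J – O – L, which uses 4 edges, and at distance 3 from P we only reach {N, O}, which does not include L. So d(P,L) = 4.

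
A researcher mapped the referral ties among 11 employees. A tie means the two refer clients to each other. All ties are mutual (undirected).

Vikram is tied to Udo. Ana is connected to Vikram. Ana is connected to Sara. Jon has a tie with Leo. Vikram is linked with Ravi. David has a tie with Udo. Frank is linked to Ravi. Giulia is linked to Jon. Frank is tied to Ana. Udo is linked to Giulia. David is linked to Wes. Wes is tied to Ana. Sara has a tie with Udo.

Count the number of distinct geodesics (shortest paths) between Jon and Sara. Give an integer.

1

The shortest distance is 3, and the only length-3 path is Jon–Giulia–Udo–Sara. So there is exactly 1 shortest path.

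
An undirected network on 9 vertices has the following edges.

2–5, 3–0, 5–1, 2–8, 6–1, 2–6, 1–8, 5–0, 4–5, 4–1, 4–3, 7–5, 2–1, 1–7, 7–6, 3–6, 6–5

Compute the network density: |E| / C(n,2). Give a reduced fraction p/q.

There are 17 edges and 9 nodes, so the maximum possible is C(9,2) = 36.
Density = 17/36.

17/36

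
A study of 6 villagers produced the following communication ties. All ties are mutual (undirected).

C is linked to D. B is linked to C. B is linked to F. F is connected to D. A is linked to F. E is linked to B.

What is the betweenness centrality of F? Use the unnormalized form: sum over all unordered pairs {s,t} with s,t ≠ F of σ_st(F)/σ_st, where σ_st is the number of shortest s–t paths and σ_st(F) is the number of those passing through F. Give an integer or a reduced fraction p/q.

5

Pairs whose geodesics pass through F — A–E: 1; A–B: 1; A–D: 1; A–C: 2/2; E–D: 1/2; B–D: 1/2.
All other pairs contribute 0.
Summing the contributions gives betweenness(F) = 5.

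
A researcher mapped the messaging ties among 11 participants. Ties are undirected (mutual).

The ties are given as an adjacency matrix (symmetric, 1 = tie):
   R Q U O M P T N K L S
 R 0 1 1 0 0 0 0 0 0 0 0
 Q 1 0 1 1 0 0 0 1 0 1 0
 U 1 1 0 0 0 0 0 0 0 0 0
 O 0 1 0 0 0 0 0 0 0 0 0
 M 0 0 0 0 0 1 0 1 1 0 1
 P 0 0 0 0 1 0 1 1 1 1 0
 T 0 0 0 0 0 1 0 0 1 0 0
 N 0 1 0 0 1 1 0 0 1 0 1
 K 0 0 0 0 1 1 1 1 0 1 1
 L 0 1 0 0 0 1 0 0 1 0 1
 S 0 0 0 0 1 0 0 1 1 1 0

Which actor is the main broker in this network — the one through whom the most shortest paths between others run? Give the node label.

Q

Unnormalized betweenness of each node: K:16/3, L:33/4, M:1/4, N:49/4, O:0, P:49/12, Q:93/4, R:0, S:7/12, T:0, U:0.
Q has the largest value, 93/4, making it the main broker — the node through which the most shortest paths run.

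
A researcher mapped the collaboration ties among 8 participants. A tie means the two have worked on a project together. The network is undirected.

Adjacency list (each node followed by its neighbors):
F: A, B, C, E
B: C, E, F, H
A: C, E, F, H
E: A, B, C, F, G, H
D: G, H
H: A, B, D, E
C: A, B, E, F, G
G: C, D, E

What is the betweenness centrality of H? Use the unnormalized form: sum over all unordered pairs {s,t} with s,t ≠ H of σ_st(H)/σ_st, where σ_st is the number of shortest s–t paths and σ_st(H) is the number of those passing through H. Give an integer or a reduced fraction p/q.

67/20

Pairs whose geodesics pass through H — D–B: 1; D–E: 1/2; D–A: 1; D–F: 3/5; B–A: 1/4.
All other pairs contribute 0.
Summing the contributions gives betweenness(H) = 67/20.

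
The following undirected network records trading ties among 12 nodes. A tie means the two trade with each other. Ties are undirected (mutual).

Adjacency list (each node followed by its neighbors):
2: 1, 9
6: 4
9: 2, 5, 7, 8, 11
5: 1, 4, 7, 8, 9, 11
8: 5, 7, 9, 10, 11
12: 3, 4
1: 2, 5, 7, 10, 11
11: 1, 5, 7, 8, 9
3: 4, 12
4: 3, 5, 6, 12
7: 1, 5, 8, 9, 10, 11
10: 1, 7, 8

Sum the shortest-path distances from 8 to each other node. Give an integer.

Distances from 8: 1:2, 2:2, 3:3, 4:2, 5:1, 6:3, 7:1, 9:1, 10:1, 11:1, 12:3.
Sum = 2 + 2 + 3 + 2 + 1 + 3 + 1 + 1 + 1 + 1 + 3 = 20.

20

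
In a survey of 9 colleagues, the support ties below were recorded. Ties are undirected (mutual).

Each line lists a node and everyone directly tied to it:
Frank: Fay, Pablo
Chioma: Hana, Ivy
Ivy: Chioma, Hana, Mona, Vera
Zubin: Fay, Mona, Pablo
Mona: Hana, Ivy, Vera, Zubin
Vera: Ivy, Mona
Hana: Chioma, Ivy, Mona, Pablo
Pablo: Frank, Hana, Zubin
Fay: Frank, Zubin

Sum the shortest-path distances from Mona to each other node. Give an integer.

Distances from Mona: Chioma:2, Fay:2, Frank:3, Hana:1, Ivy:1, Pablo:2, Vera:1, Zubin:1.
Sum = 2 + 2 + 3 + 1 + 1 + 2 + 1 + 1 = 13.

13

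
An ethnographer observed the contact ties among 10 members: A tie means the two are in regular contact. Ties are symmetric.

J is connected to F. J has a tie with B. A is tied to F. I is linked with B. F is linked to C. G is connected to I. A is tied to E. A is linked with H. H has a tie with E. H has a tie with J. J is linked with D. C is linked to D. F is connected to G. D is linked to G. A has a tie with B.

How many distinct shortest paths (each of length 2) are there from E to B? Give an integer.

The shortest distance is 2, and the only length-2 path is E–A–B. So there is exactly 1 shortest path.

1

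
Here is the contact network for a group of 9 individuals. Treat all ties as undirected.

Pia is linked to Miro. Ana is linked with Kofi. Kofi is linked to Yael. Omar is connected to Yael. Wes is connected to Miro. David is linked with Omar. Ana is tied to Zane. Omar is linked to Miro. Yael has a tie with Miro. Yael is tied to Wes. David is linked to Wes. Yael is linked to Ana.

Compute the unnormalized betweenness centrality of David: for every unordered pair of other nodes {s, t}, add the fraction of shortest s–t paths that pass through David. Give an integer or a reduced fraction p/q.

Pairs whose geodesics pass through David — Omar–Wes: 1/3.
All other pairs contribute 0.
Summing the contributions gives betweenness(David) = 1/3.

1/3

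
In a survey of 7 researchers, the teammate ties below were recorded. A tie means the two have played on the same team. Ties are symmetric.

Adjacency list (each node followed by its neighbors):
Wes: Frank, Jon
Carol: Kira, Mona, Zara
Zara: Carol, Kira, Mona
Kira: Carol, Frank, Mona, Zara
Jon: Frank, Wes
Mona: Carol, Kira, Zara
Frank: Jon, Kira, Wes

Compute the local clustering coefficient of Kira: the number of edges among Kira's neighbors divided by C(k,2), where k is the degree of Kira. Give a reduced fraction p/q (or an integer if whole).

Kira's neighbors: Carol, Frank, Mona, and Zara (k = 4).
Possible neighbor pairs: C(4,2) = 6. Edges among them: Carol–Mona, Carol–Zara, Mona–Zara → e = 3.
Clustering(Kira) = 3/6 = 1/2.

1/2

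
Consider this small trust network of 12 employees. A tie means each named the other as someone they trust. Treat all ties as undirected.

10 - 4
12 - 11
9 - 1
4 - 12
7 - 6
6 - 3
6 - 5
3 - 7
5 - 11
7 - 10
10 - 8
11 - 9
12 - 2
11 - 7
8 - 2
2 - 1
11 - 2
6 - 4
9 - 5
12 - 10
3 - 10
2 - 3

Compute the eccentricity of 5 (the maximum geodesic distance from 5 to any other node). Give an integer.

3

Distances from 5: 1:2, 2:2, 3:2, 4:2, 6:1, 7:2, 8:3, 9:1, 10:3, 11:1, 12:2.
The largest is 3 (to 10 and 8), so the eccentricity of 5 is 3.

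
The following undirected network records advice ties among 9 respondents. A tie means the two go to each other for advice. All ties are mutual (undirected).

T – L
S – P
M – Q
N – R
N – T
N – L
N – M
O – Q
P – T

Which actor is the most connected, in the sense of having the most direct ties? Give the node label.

N

Degrees — L:2, M:2, N:4, O:1, P:2, Q:2, R:1, S:1, T:3.
The maximum is 4, attained only by N.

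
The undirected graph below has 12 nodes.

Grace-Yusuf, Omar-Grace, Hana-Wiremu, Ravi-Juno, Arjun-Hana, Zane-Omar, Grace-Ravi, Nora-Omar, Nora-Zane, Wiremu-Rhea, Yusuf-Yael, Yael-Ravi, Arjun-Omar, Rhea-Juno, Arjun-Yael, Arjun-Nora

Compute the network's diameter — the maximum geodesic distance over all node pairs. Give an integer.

Eccentricity of each node (its greatest distance to any other): Arjun:3, Grace:4, Hana:3, Juno:4, Nora:4, Omar:4, Ravi:3, Rhea:5, Wiremu:4, Yael:3, Yusuf:4, Zane:5.
The maximum eccentricity is 5, realized for instance by the pair Zane–Rhea via Zane – Omar – Arjun – Hana – Wiremu – Rhea. So the diameter is 5.

5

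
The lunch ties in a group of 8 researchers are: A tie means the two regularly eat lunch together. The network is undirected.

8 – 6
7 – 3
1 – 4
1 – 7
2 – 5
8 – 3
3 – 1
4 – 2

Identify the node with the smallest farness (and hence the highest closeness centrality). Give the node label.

1

Farness (sum of distances to all others) for each node — 1:13, 2:19, 3:14, 4:15, 5:25, 6:24, 7:16, 8:18.
The smallest farness is 13, for 1, so 1 has the highest closeness.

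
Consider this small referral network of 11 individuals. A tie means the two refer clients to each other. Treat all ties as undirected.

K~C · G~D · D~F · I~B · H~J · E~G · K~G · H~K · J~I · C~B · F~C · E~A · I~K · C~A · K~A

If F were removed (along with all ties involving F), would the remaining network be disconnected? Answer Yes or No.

No

Even without F, every remaining node can still reach every other (the residual graph is connected), so F is not a cut vertex.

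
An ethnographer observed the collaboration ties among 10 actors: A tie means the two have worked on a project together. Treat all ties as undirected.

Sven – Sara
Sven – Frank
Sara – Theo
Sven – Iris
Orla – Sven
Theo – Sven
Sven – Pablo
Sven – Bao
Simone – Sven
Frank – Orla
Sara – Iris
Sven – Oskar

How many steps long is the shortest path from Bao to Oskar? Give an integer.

One shortest route is Bao – Sven – Oskar, which uses 2 edges, and Bao and Oskar are not directly tied, so nothing shorter exists. So d(Bao,Oskar) = 2.

2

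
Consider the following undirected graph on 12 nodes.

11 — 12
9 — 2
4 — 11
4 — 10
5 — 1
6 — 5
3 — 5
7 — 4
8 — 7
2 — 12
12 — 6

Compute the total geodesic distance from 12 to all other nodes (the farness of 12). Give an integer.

Distances from 12: 1:3, 2:1, 3:3, 4:2, 5:2, 6:1, 7:3, 8:4, 9:2, 10:3, 11:1.
Sum = 3 + 1 + 3 + 2 + 2 + 1 + 3 + 4 + 2 + 3 + 1 = 25.

25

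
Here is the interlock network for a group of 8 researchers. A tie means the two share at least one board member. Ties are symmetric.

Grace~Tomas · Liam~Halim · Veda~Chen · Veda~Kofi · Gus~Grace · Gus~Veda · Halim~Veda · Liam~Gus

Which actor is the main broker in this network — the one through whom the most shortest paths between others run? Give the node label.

Veda

Unnormalized betweenness of each node: Chen:0, Grace:6, Gus:23/2, Halim:3/2, Kofi:0, Liam:3/2, Tomas:0, Veda:25/2.
Veda has the largest value, 25/2, making it the main broker — the node through which the most shortest paths run.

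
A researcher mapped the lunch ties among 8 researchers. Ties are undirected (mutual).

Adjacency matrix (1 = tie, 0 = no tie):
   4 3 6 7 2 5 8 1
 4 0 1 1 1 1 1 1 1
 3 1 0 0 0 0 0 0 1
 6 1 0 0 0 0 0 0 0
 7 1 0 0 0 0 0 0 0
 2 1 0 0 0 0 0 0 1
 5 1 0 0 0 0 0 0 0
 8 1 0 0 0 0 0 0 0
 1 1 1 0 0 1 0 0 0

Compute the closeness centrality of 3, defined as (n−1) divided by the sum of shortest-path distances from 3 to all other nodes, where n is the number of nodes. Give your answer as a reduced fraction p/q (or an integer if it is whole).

7/12

Distances from 3: 1:1, 2:2, 4:1, 5:2, 6:2, 7:2, 8:2. Sum = 12.
n = 8, so closeness = 7/12.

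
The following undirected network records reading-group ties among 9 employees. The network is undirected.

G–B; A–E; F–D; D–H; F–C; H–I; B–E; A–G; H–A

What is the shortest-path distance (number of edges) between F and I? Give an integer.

3

One shortest route is F – D – H – I, which uses 3 edges, and at distance 2 from F we only reach {H}, which does not include I. So d(F,I) = 3.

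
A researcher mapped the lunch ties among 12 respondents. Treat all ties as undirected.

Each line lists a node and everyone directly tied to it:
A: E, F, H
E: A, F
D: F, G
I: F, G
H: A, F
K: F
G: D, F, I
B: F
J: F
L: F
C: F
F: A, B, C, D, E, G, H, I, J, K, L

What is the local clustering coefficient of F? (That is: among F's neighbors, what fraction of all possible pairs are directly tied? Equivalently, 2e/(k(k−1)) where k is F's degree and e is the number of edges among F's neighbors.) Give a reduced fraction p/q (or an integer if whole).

4/55

F's neighbors: A, B, C, D, E, G, H, I, J, K, and L (k = 11).
Possible neighbor pairs: C(11,2) = 55. Edges among them: A–E, A–H, D–G, G–I → e = 4.
Clustering(F) = 4/55.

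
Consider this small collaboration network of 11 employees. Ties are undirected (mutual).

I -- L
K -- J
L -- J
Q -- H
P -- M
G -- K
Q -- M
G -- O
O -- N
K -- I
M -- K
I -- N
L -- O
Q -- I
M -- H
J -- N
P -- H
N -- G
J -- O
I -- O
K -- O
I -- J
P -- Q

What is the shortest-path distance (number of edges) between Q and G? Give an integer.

3

One shortest route is Q – I – N – G, which uses 3 edges, and at distance 2 from Q we only reach {J, K, L, N, O}, which does not include G. So d(Q,G) = 3.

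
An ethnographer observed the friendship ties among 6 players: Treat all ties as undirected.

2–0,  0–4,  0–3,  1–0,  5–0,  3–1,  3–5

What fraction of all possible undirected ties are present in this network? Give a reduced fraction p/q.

There are 7 edges and 6 nodes, so the maximum possible is C(6,2) = 15.
Density = 7/15.

7/15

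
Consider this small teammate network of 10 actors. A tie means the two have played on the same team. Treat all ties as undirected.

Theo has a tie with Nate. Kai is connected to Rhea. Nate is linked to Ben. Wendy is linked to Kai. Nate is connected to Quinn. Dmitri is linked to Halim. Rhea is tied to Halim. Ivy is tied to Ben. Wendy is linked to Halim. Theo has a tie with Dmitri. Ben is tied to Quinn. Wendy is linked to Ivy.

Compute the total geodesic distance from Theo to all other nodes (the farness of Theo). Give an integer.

21

Distances from Theo: Ben:2, Dmitri:1, Halim:2, Ivy:3, Kai:4, Nate:1, Quinn:2, Rhea:3, Wendy:3.
Sum = 2 + 1 + 2 + 3 + 4 + 1 + 2 + 3 + 3 = 21.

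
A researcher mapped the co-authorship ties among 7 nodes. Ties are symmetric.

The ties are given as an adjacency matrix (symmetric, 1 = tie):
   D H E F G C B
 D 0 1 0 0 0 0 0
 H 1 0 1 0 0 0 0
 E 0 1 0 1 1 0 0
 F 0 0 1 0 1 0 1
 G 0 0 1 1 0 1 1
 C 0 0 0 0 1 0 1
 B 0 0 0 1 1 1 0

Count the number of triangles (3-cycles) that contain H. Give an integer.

0

H's neighbors are D and E, but none of them are tied to each other, so no triangle contains H.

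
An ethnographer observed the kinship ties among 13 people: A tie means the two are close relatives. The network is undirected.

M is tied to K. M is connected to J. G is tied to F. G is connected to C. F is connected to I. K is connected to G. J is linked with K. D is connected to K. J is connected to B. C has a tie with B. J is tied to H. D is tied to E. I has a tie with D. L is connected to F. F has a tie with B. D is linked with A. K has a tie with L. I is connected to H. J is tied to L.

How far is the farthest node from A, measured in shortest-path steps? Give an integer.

Distances from A: B:4, C:4, D:1, E:2, F:3, G:3, H:3, I:2, J:3, K:2, L:3, M:3.
The largest is 4 (to B and C), so the eccentricity of A is 4.

4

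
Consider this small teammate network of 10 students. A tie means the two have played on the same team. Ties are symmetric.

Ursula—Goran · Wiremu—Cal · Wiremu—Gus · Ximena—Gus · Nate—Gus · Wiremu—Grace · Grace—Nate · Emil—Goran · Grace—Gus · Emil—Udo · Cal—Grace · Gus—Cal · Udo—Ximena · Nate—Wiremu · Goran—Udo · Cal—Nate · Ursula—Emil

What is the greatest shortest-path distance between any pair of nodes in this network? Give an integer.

5

Eccentricity of each node (its greatest distance to any other): Cal:5, Emil:4, Goran:4, Grace:5, Gus:4, Nate:5, Udo:3, Ursula:5, Wiremu:5, Ximena:3.
The maximum eccentricity is 5, realized for instance by the pair Nate–Ursula via Nate – Gus – Ximena – Udo – Goran – Ursula. So the diameter is 5.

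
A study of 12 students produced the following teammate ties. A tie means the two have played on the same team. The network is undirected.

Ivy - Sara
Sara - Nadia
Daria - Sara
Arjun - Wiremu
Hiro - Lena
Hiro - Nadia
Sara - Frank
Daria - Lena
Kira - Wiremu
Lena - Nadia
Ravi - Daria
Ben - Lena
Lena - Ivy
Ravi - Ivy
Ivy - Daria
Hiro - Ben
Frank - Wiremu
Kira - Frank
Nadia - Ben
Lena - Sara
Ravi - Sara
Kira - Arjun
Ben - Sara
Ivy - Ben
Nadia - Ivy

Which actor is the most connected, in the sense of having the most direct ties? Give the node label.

Degrees — Arjun:2, Ben:5, Daria:4, Frank:3, Hiro:3, Ivy:6, Kira:3, Lena:6, Nadia:5, Ravi:3, Sara:7, Wiremu:3.
The maximum is 7, attained only by Sara.

Sara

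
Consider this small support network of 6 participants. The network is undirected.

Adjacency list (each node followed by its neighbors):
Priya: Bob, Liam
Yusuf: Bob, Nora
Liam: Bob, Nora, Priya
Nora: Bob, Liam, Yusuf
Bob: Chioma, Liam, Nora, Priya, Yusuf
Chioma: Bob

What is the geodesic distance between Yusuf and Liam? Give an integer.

2

One shortest route is Yusuf – Bob – Liam, which uses 2 edges, and Yusuf and Liam are not directly tied, so nothing shorter exists. So d(Yusuf,Liam) = 2.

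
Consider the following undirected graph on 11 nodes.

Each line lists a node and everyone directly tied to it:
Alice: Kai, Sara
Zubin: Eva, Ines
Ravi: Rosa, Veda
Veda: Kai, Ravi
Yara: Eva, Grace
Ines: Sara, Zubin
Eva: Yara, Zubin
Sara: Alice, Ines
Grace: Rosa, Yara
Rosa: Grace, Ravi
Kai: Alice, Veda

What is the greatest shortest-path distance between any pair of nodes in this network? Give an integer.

5

Eccentricity of each node (its greatest distance to any other): Alice:5, Eva:5, Grace:5, Ines:5, Kai:5, Ravi:5, Rosa:5, Sara:5, Veda:5, Yara:5, Zubin:5.
The maximum eccentricity is 5, realized for instance by the pair Grace–Alice via Grace – Rosa – Ravi – Veda – Kai – Alice. So the diameter is 5.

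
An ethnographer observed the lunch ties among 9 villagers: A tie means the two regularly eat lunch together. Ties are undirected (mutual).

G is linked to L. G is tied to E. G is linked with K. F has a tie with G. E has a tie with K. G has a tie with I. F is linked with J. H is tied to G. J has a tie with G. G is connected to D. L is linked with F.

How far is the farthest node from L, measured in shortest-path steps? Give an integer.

2

Distances from L: D:2, E:2, F:1, G:1, H:2, I:2, J:2, K:2.
The largest is 2 (to J, I, D, E, H, and K), so the eccentricity of L is 2.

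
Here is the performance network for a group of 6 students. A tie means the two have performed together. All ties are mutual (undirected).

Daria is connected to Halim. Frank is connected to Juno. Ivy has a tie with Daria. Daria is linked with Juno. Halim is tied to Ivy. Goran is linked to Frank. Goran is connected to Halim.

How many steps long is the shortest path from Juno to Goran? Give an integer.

One shortest route is Juno – Frank – Goran, which uses 2 edges, and Juno and Goran are not directly tied, so nothing shorter exists. So d(Juno,Goran) = 2.

2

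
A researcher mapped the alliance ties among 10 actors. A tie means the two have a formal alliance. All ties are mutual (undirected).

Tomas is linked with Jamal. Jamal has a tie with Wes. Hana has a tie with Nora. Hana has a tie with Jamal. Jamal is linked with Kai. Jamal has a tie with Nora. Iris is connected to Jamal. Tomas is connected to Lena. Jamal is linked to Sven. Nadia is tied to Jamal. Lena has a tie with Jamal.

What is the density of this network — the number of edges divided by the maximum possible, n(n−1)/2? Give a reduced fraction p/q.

11/45

There are 11 edges and 10 nodes, so the maximum possible is C(10,2) = 45.
Density = 11/45.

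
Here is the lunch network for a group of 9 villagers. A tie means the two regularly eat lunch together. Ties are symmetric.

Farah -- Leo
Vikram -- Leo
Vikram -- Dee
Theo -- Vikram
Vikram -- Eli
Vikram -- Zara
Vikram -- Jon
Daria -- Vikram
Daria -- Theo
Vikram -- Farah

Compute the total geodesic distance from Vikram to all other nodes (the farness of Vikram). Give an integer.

Distances from Vikram: Daria:1, Dee:1, Eli:1, Farah:1, Jon:1, Leo:1, Theo:1, Zara:1.
Sum = 1 + 1 + 1 + 1 + 1 + 1 + 1 + 1 = 8.

8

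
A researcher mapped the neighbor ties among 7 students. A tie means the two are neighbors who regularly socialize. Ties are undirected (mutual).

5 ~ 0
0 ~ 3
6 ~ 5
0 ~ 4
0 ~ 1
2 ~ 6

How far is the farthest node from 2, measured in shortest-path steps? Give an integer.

Distances from 2: 0:3, 1:4, 3:4, 4:4, 5:2, 6:1.
The largest is 4 (to 4, 1, and 3), so the eccentricity of 2 is 4.

4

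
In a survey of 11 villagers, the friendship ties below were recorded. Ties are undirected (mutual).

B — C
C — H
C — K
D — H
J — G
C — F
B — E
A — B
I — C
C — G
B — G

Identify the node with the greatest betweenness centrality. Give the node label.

Unnormalized betweenness of each node: A:0, B:17, C:34, D:0, E:0, F:0, G:9, H:9, I:0, J:0, K:0.
C has the largest value, 34, making it the main broker — the node through which the most shortest paths run.

C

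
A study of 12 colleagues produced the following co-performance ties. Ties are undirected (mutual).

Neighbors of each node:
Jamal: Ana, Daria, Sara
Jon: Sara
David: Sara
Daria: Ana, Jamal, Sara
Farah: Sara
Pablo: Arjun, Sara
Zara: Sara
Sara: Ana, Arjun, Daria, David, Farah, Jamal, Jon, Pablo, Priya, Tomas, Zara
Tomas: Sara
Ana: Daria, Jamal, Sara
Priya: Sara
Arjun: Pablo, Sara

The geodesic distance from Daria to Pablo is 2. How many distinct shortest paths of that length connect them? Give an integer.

1

The shortest distance is 2, and the only length-2 path is Daria–Sara–Pablo. So there is exactly 1 shortest path.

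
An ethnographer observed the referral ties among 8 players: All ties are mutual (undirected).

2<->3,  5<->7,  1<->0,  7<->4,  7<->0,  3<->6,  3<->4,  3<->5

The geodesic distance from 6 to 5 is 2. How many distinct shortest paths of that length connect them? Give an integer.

The shortest distance is 2, and the only length-2 path is 6–3–5. So there is exactly 1 shortest path.

1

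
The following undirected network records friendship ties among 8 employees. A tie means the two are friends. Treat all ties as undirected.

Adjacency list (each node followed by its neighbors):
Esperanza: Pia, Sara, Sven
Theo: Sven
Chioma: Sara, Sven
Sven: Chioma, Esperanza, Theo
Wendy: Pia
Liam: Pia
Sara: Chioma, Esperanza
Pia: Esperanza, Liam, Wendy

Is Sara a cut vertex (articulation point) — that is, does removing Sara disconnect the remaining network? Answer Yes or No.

No

Even without Sara, every remaining node can still reach every other (the residual graph is connected), so Sara is not a cut vertex.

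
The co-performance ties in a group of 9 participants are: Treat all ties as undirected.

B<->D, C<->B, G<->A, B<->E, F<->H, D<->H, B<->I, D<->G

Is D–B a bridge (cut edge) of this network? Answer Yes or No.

Without the D–B edge there is no alternate route between D and B, so the network disconnects. It is a bridge.

Yes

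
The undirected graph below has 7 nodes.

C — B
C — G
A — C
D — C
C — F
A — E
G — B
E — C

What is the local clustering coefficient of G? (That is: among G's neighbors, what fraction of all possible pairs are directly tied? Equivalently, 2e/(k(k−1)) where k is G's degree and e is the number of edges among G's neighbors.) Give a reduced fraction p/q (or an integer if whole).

G's neighbors: B and C (k = 2).
Possible neighbor pairs: C(2,2) = 1. Edges among them: B–C → e = 1.
Clustering(G) = 1/1.

1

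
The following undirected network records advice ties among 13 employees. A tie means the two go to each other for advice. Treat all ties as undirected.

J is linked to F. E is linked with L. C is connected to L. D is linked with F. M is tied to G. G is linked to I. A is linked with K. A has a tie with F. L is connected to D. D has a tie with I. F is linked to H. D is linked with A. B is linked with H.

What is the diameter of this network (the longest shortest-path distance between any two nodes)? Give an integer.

Eccentricity of each node (its greatest distance to any other): A:4, B:6, C:5, D:3, E:5, F:4, G:5, H:5, I:4, J:5, K:5, L:4, M:6.
The maximum eccentricity is 6, realized for instance by the pair M–B via M – G – I – D – F – H – B. So the diameter is 6.

6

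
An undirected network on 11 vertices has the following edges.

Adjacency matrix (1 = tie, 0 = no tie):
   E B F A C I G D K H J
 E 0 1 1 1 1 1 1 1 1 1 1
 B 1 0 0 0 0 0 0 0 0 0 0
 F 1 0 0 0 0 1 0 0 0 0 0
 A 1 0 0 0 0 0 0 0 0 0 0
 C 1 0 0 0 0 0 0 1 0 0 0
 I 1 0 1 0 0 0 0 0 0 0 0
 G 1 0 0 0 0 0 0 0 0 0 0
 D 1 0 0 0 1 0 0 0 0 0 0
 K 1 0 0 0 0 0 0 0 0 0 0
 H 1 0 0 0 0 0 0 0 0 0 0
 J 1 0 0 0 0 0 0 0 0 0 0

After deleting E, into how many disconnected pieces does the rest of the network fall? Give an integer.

Without E, the remaining ties split the others into: {B}; {F, I}; {A}; {C, D}; {G}; {K}; {H}; {J}.
That's 8 separate components.

8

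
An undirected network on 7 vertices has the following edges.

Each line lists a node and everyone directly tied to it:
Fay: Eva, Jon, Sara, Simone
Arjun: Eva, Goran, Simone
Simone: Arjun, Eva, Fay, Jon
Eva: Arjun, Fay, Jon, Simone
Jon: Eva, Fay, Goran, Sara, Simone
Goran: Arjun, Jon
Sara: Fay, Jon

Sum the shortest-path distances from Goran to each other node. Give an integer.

10

Distances from Goran: Arjun:1, Eva:2, Fay:2, Jon:1, Sara:2, Simone:2.
Sum = 1 + 2 + 2 + 1 + 2 + 2 = 10.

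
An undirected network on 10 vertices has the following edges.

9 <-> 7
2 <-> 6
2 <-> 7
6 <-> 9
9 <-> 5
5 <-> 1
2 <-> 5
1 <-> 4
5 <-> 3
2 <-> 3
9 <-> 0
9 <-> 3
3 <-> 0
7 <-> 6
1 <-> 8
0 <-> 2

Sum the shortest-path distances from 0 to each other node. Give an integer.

20

Distances from 0: 1:3, 2:1, 3:1, 4:4, 5:2, 6:2, 7:2, 8:4, 9:1.
Sum = 3 + 1 + 1 + 4 + 2 + 2 + 2 + 4 + 1 = 20.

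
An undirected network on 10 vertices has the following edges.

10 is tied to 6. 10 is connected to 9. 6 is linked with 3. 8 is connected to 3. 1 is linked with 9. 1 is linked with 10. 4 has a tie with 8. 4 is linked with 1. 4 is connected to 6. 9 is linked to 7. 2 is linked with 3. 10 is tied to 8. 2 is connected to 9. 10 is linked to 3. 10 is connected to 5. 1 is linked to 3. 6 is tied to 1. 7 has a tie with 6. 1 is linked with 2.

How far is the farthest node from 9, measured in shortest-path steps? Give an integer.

Distances from 9: 1:1, 2:1, 3:2, 4:2, 5:2, 6:2, 7:1, 8:2, 10:1.
The largest is 2 (to 4, 3, 6, 5, and 8), so the eccentricity of 9 is 2.

2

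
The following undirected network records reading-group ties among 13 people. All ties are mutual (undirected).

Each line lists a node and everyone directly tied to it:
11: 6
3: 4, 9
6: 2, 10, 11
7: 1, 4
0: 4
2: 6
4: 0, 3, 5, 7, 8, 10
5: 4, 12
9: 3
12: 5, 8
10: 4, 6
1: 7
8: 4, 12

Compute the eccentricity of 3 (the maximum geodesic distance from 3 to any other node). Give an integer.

4

Distances from 3: 0:2, 1:3, 2:4, 4:1, 5:2, 6:3, 7:2, 8:2, 9:1, 10:2, 11:4, 12:3.
The largest is 4 (to 11 and 2), so the eccentricity of 3 is 4.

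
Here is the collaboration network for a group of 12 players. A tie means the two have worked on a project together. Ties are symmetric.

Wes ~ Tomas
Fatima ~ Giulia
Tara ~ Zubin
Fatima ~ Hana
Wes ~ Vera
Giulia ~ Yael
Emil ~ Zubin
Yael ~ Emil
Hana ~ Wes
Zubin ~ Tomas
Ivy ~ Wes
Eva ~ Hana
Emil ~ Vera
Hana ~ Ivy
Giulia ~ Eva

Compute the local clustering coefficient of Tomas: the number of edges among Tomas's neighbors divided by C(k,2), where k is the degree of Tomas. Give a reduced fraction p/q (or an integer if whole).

0

Tomas's neighbors: Wes and Zubin (k = 2).
Possible neighbor pairs: C(2,2) = 1. Edges among them: none → e = 0.
Clustering(Tomas) = 0/1.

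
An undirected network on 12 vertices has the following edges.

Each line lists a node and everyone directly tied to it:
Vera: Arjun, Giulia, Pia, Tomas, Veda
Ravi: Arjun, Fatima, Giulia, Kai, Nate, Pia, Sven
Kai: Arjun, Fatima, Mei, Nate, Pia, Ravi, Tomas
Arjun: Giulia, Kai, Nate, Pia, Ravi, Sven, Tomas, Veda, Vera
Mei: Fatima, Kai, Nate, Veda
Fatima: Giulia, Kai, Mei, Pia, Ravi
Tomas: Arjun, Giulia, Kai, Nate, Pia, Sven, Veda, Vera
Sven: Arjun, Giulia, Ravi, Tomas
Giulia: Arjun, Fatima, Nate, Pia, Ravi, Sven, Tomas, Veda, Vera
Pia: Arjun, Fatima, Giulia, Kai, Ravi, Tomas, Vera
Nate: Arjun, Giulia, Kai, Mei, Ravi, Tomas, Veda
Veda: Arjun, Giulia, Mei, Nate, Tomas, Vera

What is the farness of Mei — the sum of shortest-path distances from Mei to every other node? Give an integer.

19

Distances from Mei: Arjun:2, Fatima:1, Giulia:2, Kai:1, Nate:1, Pia:2, Ravi:2, Sven:3, Tomas:2, Veda:1, Vera:2.
Sum = 2 + 1 + 2 + 1 + 1 + 2 + 2 + 3 + 2 + 1 + 2 = 19.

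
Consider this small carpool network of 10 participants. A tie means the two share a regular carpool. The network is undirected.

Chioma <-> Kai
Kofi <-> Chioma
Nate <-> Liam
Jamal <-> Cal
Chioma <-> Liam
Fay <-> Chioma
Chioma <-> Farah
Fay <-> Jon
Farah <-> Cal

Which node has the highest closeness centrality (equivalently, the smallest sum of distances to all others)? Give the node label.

Farness (sum of distances to all others) for each node — Cal:24, Chioma:14, Farah:18, Fay:20, Jamal:32, Jon:28, Kai:22, Kofi:22, Liam:20, Nate:28.
The smallest farness is 14, for Chioma, so Chioma has the highest closeness.

Chioma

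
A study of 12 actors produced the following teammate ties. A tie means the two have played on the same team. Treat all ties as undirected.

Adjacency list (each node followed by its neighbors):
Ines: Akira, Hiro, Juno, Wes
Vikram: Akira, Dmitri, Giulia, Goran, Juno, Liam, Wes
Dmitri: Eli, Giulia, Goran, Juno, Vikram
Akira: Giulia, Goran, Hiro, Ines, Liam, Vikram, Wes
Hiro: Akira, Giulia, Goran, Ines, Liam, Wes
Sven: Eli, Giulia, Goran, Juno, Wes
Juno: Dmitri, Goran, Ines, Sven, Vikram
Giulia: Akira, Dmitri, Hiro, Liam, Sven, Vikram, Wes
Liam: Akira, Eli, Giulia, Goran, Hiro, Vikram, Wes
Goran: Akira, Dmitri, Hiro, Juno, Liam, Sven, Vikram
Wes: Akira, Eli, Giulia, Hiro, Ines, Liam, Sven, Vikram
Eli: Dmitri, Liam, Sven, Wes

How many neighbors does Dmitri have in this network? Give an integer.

Dmitri is directly tied to Eli, Giulia, Goran, Juno, and Vikram. That is 5 neighbors, so the degree of Dmitri is 5.

5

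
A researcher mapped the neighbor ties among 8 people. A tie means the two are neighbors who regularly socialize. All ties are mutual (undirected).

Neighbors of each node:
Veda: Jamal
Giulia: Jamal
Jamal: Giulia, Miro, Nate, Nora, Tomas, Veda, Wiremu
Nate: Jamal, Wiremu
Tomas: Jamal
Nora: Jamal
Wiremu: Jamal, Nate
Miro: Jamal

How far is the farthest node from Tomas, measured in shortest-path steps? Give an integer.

Distances from Tomas: Giulia:2, Jamal:1, Miro:2, Nate:2, Nora:2, Veda:2, Wiremu:2.
The largest is 2 (to Veda, Nate, Nora, Giulia, Miro, and Wiremu), so the eccentricity of Tomas is 2.

2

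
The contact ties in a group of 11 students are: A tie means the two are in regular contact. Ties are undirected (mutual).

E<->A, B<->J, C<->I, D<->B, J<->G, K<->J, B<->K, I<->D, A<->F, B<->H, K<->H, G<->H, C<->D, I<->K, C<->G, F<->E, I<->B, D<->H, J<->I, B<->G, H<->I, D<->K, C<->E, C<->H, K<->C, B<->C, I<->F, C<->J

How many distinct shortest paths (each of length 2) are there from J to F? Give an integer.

1

The shortest distance is 2, and the only length-2 path is J–I–F. So there is exactly 1 shortest path.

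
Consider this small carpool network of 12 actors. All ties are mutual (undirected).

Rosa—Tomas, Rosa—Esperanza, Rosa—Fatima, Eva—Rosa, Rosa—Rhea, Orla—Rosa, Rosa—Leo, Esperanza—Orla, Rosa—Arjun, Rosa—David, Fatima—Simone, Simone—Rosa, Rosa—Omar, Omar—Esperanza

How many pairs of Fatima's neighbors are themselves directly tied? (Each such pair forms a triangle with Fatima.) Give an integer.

Fatima's neighbors: Rosa and Simone.
Neighbor pairs that are themselves tied: Fatima–Rosa–Simone. Each forms one triangle with Fatima, for 1 in total.

1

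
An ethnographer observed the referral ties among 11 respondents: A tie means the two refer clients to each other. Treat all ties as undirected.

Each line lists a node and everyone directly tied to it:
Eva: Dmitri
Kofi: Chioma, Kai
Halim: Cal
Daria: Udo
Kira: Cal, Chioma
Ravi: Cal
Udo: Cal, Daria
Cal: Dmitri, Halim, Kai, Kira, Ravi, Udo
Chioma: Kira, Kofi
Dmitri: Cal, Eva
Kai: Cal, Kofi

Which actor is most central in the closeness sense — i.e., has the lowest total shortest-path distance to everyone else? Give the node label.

Farness (sum of distances to all others) for each node — Cal:14, Chioma:26, Daria:30, Dmitri:21, Eva:30, Halim:23, Kai:20, Kira:20, Kofi:26, Ravi:23, Udo:21.
The smallest farness is 14, for Cal, so Cal has the highest closeness.

Cal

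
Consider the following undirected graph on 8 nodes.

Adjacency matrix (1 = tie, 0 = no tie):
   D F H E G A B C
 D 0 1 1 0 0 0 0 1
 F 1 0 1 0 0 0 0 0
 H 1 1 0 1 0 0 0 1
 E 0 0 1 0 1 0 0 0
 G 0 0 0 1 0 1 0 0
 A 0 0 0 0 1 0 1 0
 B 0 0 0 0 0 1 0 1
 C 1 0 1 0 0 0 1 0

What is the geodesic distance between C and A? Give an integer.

One shortest route is C – B – A, which uses 2 edges, and C and A are not directly tied, so nothing shorter exists. So d(C,A) = 2.

2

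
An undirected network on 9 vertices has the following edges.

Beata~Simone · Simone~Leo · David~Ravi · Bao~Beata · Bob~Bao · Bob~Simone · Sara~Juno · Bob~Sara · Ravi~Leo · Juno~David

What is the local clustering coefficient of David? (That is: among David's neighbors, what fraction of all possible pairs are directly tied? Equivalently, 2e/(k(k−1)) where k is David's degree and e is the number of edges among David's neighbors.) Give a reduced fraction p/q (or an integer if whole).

David's neighbors: Juno and Ravi (k = 2).
Possible neighbor pairs: C(2,2) = 1. Edges among them: none → e = 0.
Clustering(David) = 0/1.

0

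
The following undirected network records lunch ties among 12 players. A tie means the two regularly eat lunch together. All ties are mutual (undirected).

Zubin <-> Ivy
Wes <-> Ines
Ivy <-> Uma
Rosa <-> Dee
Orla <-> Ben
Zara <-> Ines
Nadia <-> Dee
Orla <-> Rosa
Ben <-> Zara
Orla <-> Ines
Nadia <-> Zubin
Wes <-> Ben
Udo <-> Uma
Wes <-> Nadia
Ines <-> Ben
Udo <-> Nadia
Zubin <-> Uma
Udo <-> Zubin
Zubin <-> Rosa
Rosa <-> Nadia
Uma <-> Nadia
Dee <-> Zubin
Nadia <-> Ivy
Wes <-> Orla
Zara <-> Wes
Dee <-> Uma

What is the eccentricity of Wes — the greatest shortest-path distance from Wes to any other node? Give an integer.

Distances from Wes: Ben:1, Dee:2, Ines:1, Ivy:2, Nadia:1, Orla:1, Rosa:2, Udo:2, Uma:2, Zara:1, Zubin:2.
The largest is 2 (to Rosa, Dee, Ivy, Zubin, Udo, and Uma), so the eccentricity of Wes is 2.

2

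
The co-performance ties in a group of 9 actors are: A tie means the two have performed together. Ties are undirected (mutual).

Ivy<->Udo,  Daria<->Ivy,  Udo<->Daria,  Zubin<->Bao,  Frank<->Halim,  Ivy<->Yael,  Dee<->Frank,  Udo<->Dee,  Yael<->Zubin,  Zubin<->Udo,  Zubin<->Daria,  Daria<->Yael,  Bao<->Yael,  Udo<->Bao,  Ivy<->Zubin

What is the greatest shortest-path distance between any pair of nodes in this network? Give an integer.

Eccentricity of each node (its greatest distance to any other): Bao:4, Daria:4, Dee:3, Frank:4, Halim:5, Ivy:4, Udo:3, Yael:5, Zubin:4.
The maximum eccentricity is 5, realized for instance by the pair Yael–Halim via Yael – Bao – Udo – Dee – Frank – Halim. So the diameter is 5.

5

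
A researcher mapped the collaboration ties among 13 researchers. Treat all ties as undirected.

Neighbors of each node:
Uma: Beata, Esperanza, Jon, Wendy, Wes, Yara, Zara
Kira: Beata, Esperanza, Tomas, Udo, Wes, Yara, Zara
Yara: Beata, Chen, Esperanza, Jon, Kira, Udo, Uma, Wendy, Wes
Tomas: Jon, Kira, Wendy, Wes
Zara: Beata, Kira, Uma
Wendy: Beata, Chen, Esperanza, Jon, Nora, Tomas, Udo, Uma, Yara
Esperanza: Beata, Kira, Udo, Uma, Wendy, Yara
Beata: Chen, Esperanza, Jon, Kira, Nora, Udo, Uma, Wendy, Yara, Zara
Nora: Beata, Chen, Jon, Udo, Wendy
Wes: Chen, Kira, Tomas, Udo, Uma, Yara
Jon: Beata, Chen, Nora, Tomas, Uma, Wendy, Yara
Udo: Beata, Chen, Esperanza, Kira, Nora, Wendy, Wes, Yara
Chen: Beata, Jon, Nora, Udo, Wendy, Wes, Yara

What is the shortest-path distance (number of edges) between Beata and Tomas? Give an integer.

One shortest route is Beata – Jon – Tomas, which uses 2 edges, and Beata and Tomas are not directly tied, so nothing shorter exists. So d(Beata,Tomas) = 2.

2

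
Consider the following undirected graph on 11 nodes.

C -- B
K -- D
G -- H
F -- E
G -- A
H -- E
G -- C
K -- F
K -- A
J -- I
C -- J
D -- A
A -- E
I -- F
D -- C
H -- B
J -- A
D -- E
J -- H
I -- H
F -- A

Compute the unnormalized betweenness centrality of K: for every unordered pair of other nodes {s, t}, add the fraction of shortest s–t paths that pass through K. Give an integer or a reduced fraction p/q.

2/3

Pairs whose geodesics pass through K — I–D: 1/6; F–C: 1/6; F–D: 1/3.
All other pairs contribute 0.
Summing the contributions gives betweenness(K) = 2/3.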